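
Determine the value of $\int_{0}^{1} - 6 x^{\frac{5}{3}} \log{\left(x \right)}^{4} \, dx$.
$- \frac{2187}{2048}$

Start from the elementary integral
$$J(a) = \int_{0}^{1} - 6 x^{a} \, dx = - \frac{6}{a + 1}.$$

Differentiating under the integral sign brings down a factor of $\ln x$:
$$\frac{dJ}{da} = \int_{0}^{1} - 6 x^{a} \log{\left(x \right)} \, dx = \frac{6}{\left(a + 1\right)^{2}}.$$

Repeating $4$ times in total — each differentiation brings down another $\ln x$ — gives
$$\frac{d^{4}J}{da^{4}} = \int_{0}^{1} - 6 x^{a} \log{\left(x \right)}^{4} \, dx = - \frac{144}{\left(a + 1\right)^{5}},$$
and the integrand here is exactly the target integrand, so $I = - \frac{144}{\left(a + 1\right)^{5}}$.

Setting $a = \frac{5}{3}$:
$$I = - \frac{2187}{2048}.$$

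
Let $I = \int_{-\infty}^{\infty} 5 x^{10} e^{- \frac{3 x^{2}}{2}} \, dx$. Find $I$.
$\frac{175 \sqrt{6} \sqrt{\pi}}{27}$

Start from the elementary integral
$$J(a) = \int_{-\infty}^{\infty} 5 e^{- a x^{2}} \, dx = \frac{5 \sqrt{\pi}}{\sqrt{a}}.$$

Differentiating under the integral sign brings down a factor of $(-x^2)$:
$$\frac{dJ}{da} = \int_{-\infty}^{\infty} - 5 x^{2} e^{- a x^{2}} \, dx = - \frac{5 \sqrt{\pi}}{2 a^{\frac{3}{2}}}.$$

Repeating $5$ times in total — each differentiation brings down another $(-x^2)$ — gives
$$\frac{d^{5}J}{da^{5}} = \int_{-\infty}^{\infty} - 5 x^{10} e^{- a x^{2}} \, dx = - \frac{4725 \sqrt{\pi}}{32 a^{\frac{11}{2}}},$$
and the integrand here is $(-1)^{5}$ times the target integrand, so $I = (-1)^{5}\,\frac{d^{5}J}{da^{5}} = \frac{4725 \sqrt{\pi}}{32 a^{\frac{11}{2}}}$.

Setting $a = \frac{3}{2}$:
$$I = \frac{175 \sqrt{6} \sqrt{\pi}}{27}.$$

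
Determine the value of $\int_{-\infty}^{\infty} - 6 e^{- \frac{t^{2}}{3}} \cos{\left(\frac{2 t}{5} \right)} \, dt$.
$- \frac{6 \sqrt{3} \sqrt{\pi}}{e^{\frac{3}{25}}}$

Treat the cosine frequency as a parameter and define $I(b) = \int_{-\infty}^{\infty} - 6 e^{- \frac{t^{2}}{3}} \cos{\left(b t \right)} \, dt$.

Differentiating under the integral sign,
$$I'(b) = \int_{-\infty}^{\infty} 6 t e^{- \frac{t^{2}}{3}} \sin{\left(b t \right)} \, dt.$$

Integrate $\int_{-\infty}^{\infty} t \sin(b t)\, e^{- \frac{t^{2}}{3}}\, dt$ by parts with $u = \sin(b t)$ and $dv = t\, e^{- \frac{t^{2}}{3}}\, dt$, giving $v = - \frac{3 e^{- \frac{t^{2}}{3}}}{2}$. The boundary term vanishes and
$$\int_{-\infty}^{\infty} t \sin(b t)\, e^{- \frac{t^{2}}{3}}\, dt = \frac{3 b}{2} \int_{-\infty}^{\infty} \cos(b t)\, e^{- \frac{t^{2}}{3}}\, dt,$$
so $I'(b) = - \frac{3 b}{2}\, I(b)$.

This is a separable first-order ODE; solving with the initial condition $I(0) = \int_{-\infty}^{\infty} - 6 e^{- \frac{t^{2}}{3}}\,dt = - 6 \sqrt{3} \sqrt{\pi}$ gives
$$I(b) = - 6 \sqrt{3} \sqrt{\pi} e^{- \frac{3 b^{2}}{4}}.$$

Setting $b = \frac{2}{5}$:
$$I = - \frac{6 \sqrt{3} \sqrt{\pi}}{e^{\frac{3}{25}}}.$$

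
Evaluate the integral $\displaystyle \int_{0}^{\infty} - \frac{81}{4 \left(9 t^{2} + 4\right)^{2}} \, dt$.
$- \frac{27 \pi}{128}$

Start from the standard arctangent integral
$$J(a) = \int_{0}^{\infty} - \frac{1}{4 \left(a^{2} + t^{2}\right)} \, dt = - \frac{\pi}{8 a}.$$

Differentiating under the integral sign with respect to $a$,
$$\frac{dJ}{da} = \int_{0}^{\infty} \frac{a}{2 \left(a^{2} + t^{2}\right)^{2}} \, dt = \frac{\pi}{8 a^{2}},$$
so $\int_{0}^{\infty} - \frac{1}{4 \left(a^{2} + t^{2}\right)^{2}} \, dt = - \frac{\pi}{16 a^{3}}$.

Setting $a = \frac{2}{3}$:
$$I = - \frac{27 \pi}{128}.$$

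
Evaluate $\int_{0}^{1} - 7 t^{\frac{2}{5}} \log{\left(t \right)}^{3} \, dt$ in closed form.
$\frac{3750}{343}$

Consider the simpler parametrised integral
$$J(a) = \int_{0}^{1} - 7 t^{a} \, dt = - \frac{7}{a + 1}.$$

Differentiating under the integral sign brings down a factor of $\ln t$:
$$\frac{dJ}{da} = \int_{0}^{1} - 7 t^{a} \log{\left(t \right)} \, dt = \frac{7}{\left(a + 1\right)^{2}}.$$

Repeating $3$ times in total — each differentiation brings down another $\ln t$ — gives
$$\frac{d^{3}J}{da^{3}} = \int_{0}^{1} - 7 t^{a} \log{\left(t \right)}^{3} \, dt = \frac{42}{\left(a + 1\right)^{4}},$$
and the integrand here is exactly the target integrand, so $I = \frac{42}{\left(a + 1\right)^{4}}$.

Setting $a = \frac{2}{5}$:
$$I = \frac{3750}{343}.$$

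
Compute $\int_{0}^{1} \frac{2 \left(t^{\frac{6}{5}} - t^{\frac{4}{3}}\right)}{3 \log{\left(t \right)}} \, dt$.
$\log{\left(\frac{33^{\frac{2}{3}} \sqrt[3]{35}}{35} \right)}$

Replace the exponent $\frac{4}{3}$ by a parameter $a$: let $I(a) = \int_{0}^{1} \frac{2 \left(t^{\frac{6}{5}} - t^{a}\right)}{3 \log{\left(t \right)}} \, dt$.

Since $\dfrac{\partial}{\partial a}\,t^{a} = t^{a} \ln t$, the $\ln t$ in the denominator cancels and
$$\frac{dI}{da} = \int_{0}^{1} - \frac{2}{3} t^{a} \, dt = - \frac{2}{3} \left[\frac{t^{a+1}}{a+1}\right]_0^1 = - \frac{2}{3 a + 3}.$$

Integrating with respect to $a$ gives $I(a) = - \frac{2 \log{\left(a + 1 \right)}}{3} - \frac{2 \log{\left(5 \right)}}{3} + \frac{2 \log{\left(11 \right)}}{3} + C$.

At $a = \frac{6}{5}$ the integrand is identically $0$, so $I(\frac{6}{5}) = 0$. The closed form gives $0$, hence $C = 0$.

Setting $a = \frac{4}{3}$:
$$I = \log{\left(\frac{33^{\frac{2}{3}} \sqrt[3]{35}}{35} \right)}.$$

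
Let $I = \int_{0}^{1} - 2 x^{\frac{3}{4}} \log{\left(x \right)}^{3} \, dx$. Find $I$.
$\frac{3072}{2401}$

Start from the elementary integral
$$J(a) = \int_{0}^{1} - 2 x^{a} \, dx = - \frac{2}{a + 1}.$$

Differentiating under the integral sign brings down a factor of $\ln x$:
$$\frac{dJ}{da} = \int_{0}^{1} - 2 x^{a} \log{\left(x \right)} \, dx = \frac{2}{\left(a + 1\right)^{2}}.$$

Repeating $3$ times in total — each differentiation brings down another $\ln x$ — gives
$$\frac{d^{3}J}{da^{3}} = \int_{0}^{1} - 2 x^{a} \log{\left(x \right)}^{3} \, dx = \frac{12}{\left(a + 1\right)^{4}},$$
and the integrand here is exactly the target integrand, so $I = \frac{12}{\left(a + 1\right)^{4}}$.

Setting $a = \frac{3}{4}$:
$$I = \frac{3072}{2401}.$$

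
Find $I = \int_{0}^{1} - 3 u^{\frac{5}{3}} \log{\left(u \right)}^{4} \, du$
$- \frac{2187}{4096}$

Begin with the known integral
$$J(a) = \int_{0}^{1} - 3 u^{a} \, du = - \frac{3}{a + 1}.$$

Differentiating under the integral sign brings down a factor of $\ln u$:
$$\frac{dJ}{da} = \int_{0}^{1} - 3 u^{a} \log{\left(u \right)} \, du = \frac{3}{\left(a + 1\right)^{2}}.$$

Repeating $4$ times in total — each differentiation brings down another $\ln u$ — gives
$$\frac{d^{4}J}{da^{4}} = \int_{0}^{1} - 3 u^{a} \log{\left(u \right)}^{4} \, du = - \frac{72}{\left(a + 1\right)^{5}},$$
and the integrand here is exactly the target integrand, so $I = - \frac{72}{\left(a + 1\right)^{5}}$.

Setting $a = \frac{5}{3}$:
$$I = - \frac{2187}{4096}.$$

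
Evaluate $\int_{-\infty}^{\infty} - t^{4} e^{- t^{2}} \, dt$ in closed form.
$- \frac{3 \sqrt{\pi}}{4}$

Consider the simpler parametrised integral
$$J(a) = \int_{-\infty}^{\infty} - e^{- a t^{2}} \, dt = - \frac{\sqrt{\pi}}{\sqrt{a}}.$$

Differentiating under the integral sign brings down a factor of $(-t^2)$:
$$\frac{dJ}{da} = \int_{-\infty}^{\infty} t^{2} e^{- a t^{2}} \, dt = \frac{\sqrt{\pi}}{2 a^{\frac{3}{2}}}.$$

Repeating twice in total — each differentiation brings down another $(-t^2)$ — gives
$$\frac{d^{2}J}{da^{2}} = \int_{-\infty}^{\infty} - t^{4} e^{- a t^{2}} \, dt = - \frac{3 \sqrt{\pi}}{4 a^{\frac{5}{2}}},$$
and the integrand here is exactly the target integrand, so $I = - \frac{3 \sqrt{\pi}}{4 a^{\frac{5}{2}}}$.

Setting $a = 1$:
$$I = - \frac{3 \sqrt{\pi}}{4}.$$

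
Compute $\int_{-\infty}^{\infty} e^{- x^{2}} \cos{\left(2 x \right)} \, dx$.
$\frac{\sqrt{\pi}}{e}$

Define $I(b) = \int_{-\infty}^{\infty} e^{- x^{2}} \cos{\left(b x \right)} \, dx$.

Differentiating under the integral sign,
$$I'(b) = \int_{-\infty}^{\infty} - x e^{- x^{2}} \sin{\left(b x \right)} \, dx.$$

Integrate $\int_{-\infty}^{\infty} x \sin(b x)\, e^{- x^{2}}\, dx$ by parts with $u = \sin(b x)$ and $dv = x\, e^{- x^{2}}\, dx$, giving $v = - \frac{e^{- x^{2}}}{2}$. The boundary term vanishes and
$$\int_{-\infty}^{\infty} x \sin(b x)\, e^{- x^{2}}\, dx = \frac{b}{2} \int_{-\infty}^{\infty} \cos(b x)\, e^{- x^{2}}\, dx,$$
so $I'(b) = - \frac{b}{2}\, I(b)$.

This is a separable first-order ODE; solving with the initial condition $I(0) = \int_{-\infty}^{\infty} e^{- x^{2}}\,dx = \sqrt{\pi}$ gives
$$I(b) = \sqrt{\pi} e^{- \frac{b^{2}}{4}}.$$

Setting $b = 2$:
$$I = \frac{\sqrt{\pi}}{e}.$$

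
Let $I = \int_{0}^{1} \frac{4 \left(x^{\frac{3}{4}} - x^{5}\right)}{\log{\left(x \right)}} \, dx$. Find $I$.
$- \log{\left(\frac{331776}{2401} \right)}$

Introduce a parameter $a$ in the exponent: let $I(a) = \int_{0}^{1} \frac{4 \left(x^{\frac{3}{4}} - x^{a}\right)}{\log{\left(x \right)}} \, dx$.

Since $\dfrac{\partial}{\partial a}\,x^{a} = x^{a} \ln x$, the $\ln x$ in the denominator cancels and
$$\frac{dI}{da} = \int_{0}^{1} -4 x^{a} \, dx = -4 \left[\frac{x^{a+1}}{a+1}\right]_0^1 = - \frac{4}{a + 1}.$$

Integrating with respect to $a$ gives $I(a) = - \log{\left(\frac{256 \left(a + 1\right)^{4}}{2401} \right)} + C$.

At $a = \frac{3}{4}$ the integrand is identically $0$, so $I(\frac{3}{4}) = 0$. The closed form gives $0$, hence $C = 0$.

Setting $a = 5$:
$$I = - \log{\left(\frac{331776}{2401} \right)}.$$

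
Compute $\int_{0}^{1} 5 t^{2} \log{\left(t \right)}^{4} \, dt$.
$\frac{40}{81}$

Consider the simpler parametrised integral
$$J(a) = \int_{0}^{1} 5 t^{a} \, dt = \frac{5}{a + 1}.$$

Differentiating under the integral sign brings down a factor of $\ln t$:
$$\frac{dJ}{da} = \int_{0}^{1} 5 t^{a} \log{\left(t \right)} \, dt = - \frac{5}{\left(a + 1\right)^{2}}.$$

Repeating $4$ times in total — each differentiation brings down another $\ln t$ — gives
$$\frac{d^{4}J}{da^{4}} = \int_{0}^{1} 5 t^{a} \log{\left(t \right)}^{4} \, dt = \frac{120}{\left(a + 1\right)^{5}},$$
and the integrand here is exactly the target integrand, so $I = \frac{120}{\left(a + 1\right)^{5}}$.

Setting $a = 2$:
$$I = \frac{40}{81}.$$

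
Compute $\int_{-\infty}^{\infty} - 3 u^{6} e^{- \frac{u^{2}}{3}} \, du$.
$- \frac{1215 \sqrt{3} \sqrt{\pi}}{8}$

Begin with the known integral
$$J(a) = \int_{-\infty}^{\infty} - 3 e^{- a u^{2}} \, du = - \frac{3 \sqrt{\pi}}{\sqrt{a}}.$$

Differentiating under the integral sign brings down a factor of $(-u^2)$:
$$\frac{dJ}{da} = \int_{-\infty}^{\infty} 3 u^{2} e^{- a u^{2}} \, du = \frac{3 \sqrt{\pi}}{2 a^{\frac{3}{2}}}.$$

Repeating $3$ times in total — each differentiation brings down another $(-u^2)$ — gives
$$\frac{d^{3}J}{da^{3}} = \int_{-\infty}^{\infty} 3 u^{6} e^{- a u^{2}} \, du = \frac{45 \sqrt{\pi}}{8 a^{\frac{7}{2}}},$$
and the integrand here is $(-1)^{3}$ times the target integrand, so $I = (-1)^{3}\,\frac{d^{3}J}{da^{3}} = - \frac{45 \sqrt{\pi}}{8 a^{\frac{7}{2}}}$.

Setting $a = \frac{1}{3}$:
$$I = - \frac{1215 \sqrt{3} \sqrt{\pi}}{8}.$$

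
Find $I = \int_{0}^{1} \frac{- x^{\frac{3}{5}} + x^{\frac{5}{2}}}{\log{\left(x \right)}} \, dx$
$\log{\left(\frac{35}{16} \right)}$

Replace the exponent $\frac{5}{2}$ by a parameter $a$: let $I(a) = \int_{0}^{1} \frac{- x^{\frac{3}{5}} + x^{a}}{\log{\left(x \right)}} \, dx$.

Since $\dfrac{\partial}{\partial a}\,x^{a} = x^{a} \ln x$, the $\ln x$ in the denominator cancels and
$$\frac{dI}{da} = \int_{0}^{1} x^{a} \, dx = \left[\frac{x^{a+1}}{a+1}\right]_0^1 = \frac{1}{a + 1}.$$

Integrating with respect to $a$ gives $I(a) = \log{\left(\frac{5 a}{8} + \frac{5}{8} \right)} + C$.

At $a = \frac{3}{5}$ the integrand is identically $0$, so $I(\frac{3}{5}) = 0$. The closed form gives $0$, hence $C = 0$.

Setting $a = \frac{5}{2}$:
$$I = \log{\left(\frac{35}{16} \right)}.$$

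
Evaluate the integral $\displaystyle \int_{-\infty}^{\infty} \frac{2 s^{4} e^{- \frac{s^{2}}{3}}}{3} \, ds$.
$\frac{9 \sqrt{3} \sqrt{\pi}}{2}$

Consider the simpler parametrised integral
$$J(a) = \int_{-\infty}^{\infty} \frac{2 e^{- a s^{2}}}{3} \, ds = \frac{2 \sqrt{\pi}}{3 \sqrt{a}}.$$

Differentiating under the integral sign brings down a factor of $(-s^2)$:
$$\frac{dJ}{da} = \int_{-\infty}^{\infty} - \frac{2 s^{2} e^{- a s^{2}}}{3} \, ds = - \frac{\sqrt{\pi}}{3 a^{\frac{3}{2}}}.$$

Repeating twice in total — each differentiation brings down another $(-s^2)$ — gives
$$\frac{d^{2}J}{da^{2}} = \int_{-\infty}^{\infty} \frac{2 s^{4} e^{- a s^{2}}}{3} \, ds = \frac{\sqrt{\pi}}{2 a^{\frac{5}{2}}},$$
and the integrand here is exactly the target integrand, so $I = \frac{\sqrt{\pi}}{2 a^{\frac{5}{2}}}$.

Setting $a = \frac{1}{3}$:
$$I = \frac{9 \sqrt{3} \sqrt{\pi}}{2}.$$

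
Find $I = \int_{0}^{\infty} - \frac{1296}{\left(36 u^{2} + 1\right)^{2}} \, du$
$- 54 \pi$

Start from the standard arctangent integral
$$J(a) = \int_{0}^{\infty} - \frac{1}{a^{2} + u^{2}} \, du = - \frac{\pi}{2 a}.$$

Differentiating under the integral sign with respect to $a$,
$$\frac{dJ}{da} = \int_{0}^{\infty} \frac{2 a}{\left(a^{2} + u^{2}\right)^{2}} \, du = \frac{\pi}{2 a^{2}},$$
so $\int_{0}^{\infty} - \frac{1}{\left(a^{2} + u^{2}\right)^{2}} \, du = - \frac{\pi}{4 a^{3}}$.

Setting $a = \frac{1}{6}$:
$$I = - 54 \pi.$$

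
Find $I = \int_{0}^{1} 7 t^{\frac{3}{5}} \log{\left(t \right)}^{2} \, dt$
$\frac{875}{256}$

Start from the elementary integral
$$J(a) = \int_{0}^{1} 7 t^{a} \, dt = \frac{7}{a + 1}.$$

Differentiating under the integral sign brings down a factor of $\ln t$:
$$\frac{dJ}{da} = \int_{0}^{1} 7 t^{a} \log{\left(t \right)} \, dt = - \frac{7}{\left(a + 1\right)^{2}}.$$

Repeating twice in total — each differentiation brings down another $\ln t$ — gives
$$\frac{d^{2}J}{da^{2}} = \int_{0}^{1} 7 t^{a} \log{\left(t \right)}^{2} \, dt = \frac{14}{\left(a + 1\right)^{3}},$$
and the integrand here is exactly the target integrand, so $I = \frac{14}{\left(a + 1\right)^{3}}$.

Setting $a = \frac{3}{5}$:
$$I = \frac{875}{256}.$$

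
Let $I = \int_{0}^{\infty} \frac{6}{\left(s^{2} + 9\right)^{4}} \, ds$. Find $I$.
$\frac{5 \pi}{11664}$

Begin with the known result
$$J(a) = \int_{0}^{\infty} \frac{6}{a^{2} + s^{2}} \, ds = \frac{3 \pi}{a}.$$

Differentiating under the integral sign with respect to $a$,
$$\frac{dJ}{da} = \int_{0}^{\infty} - \frac{12 a}{\left(a^{2} + s^{2}\right)^{2}} \, ds = - \frac{3 \pi}{a^{2}},$$
so $\int_{0}^{\infty} \frac{6}{\left(a^{2} + s^{2}\right)^{2}} \, ds = \frac{3 \pi}{2 a^{3}}$.

Repeating — each differentiation of $1/(s^2+a^2)^j$ produces $-2ja/(s^2+a^2)^{j+1}$ — and dividing through by $-2ja$ at each step yields, after $3$ differentiations in total,
$$\int_{0}^{\infty} \frac{6}{\left(a^{2} + s^{2}\right)^{4}} \, ds = \frac{15 \pi}{16 a^{7}}.$$

Setting $a = 3$:
$$I = \frac{5 \pi}{11664}.$$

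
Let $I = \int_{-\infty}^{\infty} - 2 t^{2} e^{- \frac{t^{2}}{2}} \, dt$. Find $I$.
$- 2 \sqrt{2} \sqrt{\pi}$

Start from the elementary integral
$$J(a) = \int_{-\infty}^{\infty} - 2 e^{- a t^{2}} \, dt = - \frac{2 \sqrt{\pi}}{\sqrt{a}}.$$

Differentiating under the integral sign brings down a factor of $(-t^2)$:
$$\frac{dJ}{da} = \int_{-\infty}^{\infty} 2 t^{2} e^{- a t^{2}} \, dt = \frac{\sqrt{\pi}}{a^{\frac{3}{2}}}.$$

The integral on the left is $-I$, so $I = - \frac{\sqrt{\pi}}{a^{\frac{3}{2}}}$.

Setting $a = \frac{1}{2}$:
$$I = - 2 \sqrt{2} \sqrt{\pi}.$$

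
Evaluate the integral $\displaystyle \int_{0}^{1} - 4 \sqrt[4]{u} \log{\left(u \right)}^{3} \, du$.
$\frac{6144}{625}$

Begin with the known integral
$$J(a) = \int_{0}^{1} - 4 u^{a} \, du = - \frac{4}{a + 1}.$$

Differentiating under the integral sign brings down a factor of $\ln u$:
$$\frac{dJ}{da} = \int_{0}^{1} - 4 u^{a} \log{\left(u \right)} \, du = \frac{4}{\left(a + 1\right)^{2}}.$$

Repeating $3$ times in total — each differentiation brings down another $\ln u$ — gives
$$\frac{d^{3}J}{da^{3}} = \int_{0}^{1} - 4 u^{a} \log{\left(u \right)}^{3} \, du = \frac{24}{\left(a + 1\right)^{4}},$$
and the integrand here is exactly the target integrand, so $I = \frac{24}{\left(a + 1\right)^{4}}$.

Setting $a = \frac{1}{4}$:
$$I = \frac{6144}{625}.$$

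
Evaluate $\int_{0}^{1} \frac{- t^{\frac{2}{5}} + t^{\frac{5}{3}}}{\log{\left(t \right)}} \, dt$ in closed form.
$- \log{\left(21 \right)} + \log{\left(40 \right)}$

Consider the one-parameter family: let $I(a) = \int_{0}^{1} \frac{t^{\frac{5}{3}} - t^{a}}{\log{\left(t \right)}} \, dt$.

Since $\dfrac{\partial}{\partial a}\,t^{a} = t^{a} \ln t$, the $\ln t$ in the denominator cancels and
$$\frac{dI}{da} = \int_{0}^{1} -1 t^{a} \, dt = -1 \left[\frac{t^{a+1}}{a+1}\right]_0^1 = - \frac{1}{a + 1}.$$

Integrating with respect to $a$ gives $I(a) = - \log{\left(\frac{3 a}{8} + \frac{3}{8} \right)} + C$.

At $a = \frac{5}{3}$ the integrand is identically $0$, so $I(\frac{5}{3}) = 0$. The closed form gives $0$, hence $C = 0$.

Setting $a = \frac{2}{5}$:
$$I = - \log{\left(21 \right)} + \log{\left(40 \right)}.$$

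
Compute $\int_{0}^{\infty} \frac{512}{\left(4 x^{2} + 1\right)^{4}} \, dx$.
$40 \pi$

Start from the standard arctangent integral
$$J(a) = \int_{0}^{\infty} \frac{2}{a^{2} + x^{2}} \, dx = \frac{\pi}{a}.$$

Differentiating under the integral sign with respect to $a$,
$$\frac{dJ}{da} = \int_{0}^{\infty} - \frac{4 a}{\left(a^{2} + x^{2}\right)^{2}} \, dx = - \frac{\pi}{a^{2}},$$
so $\int_{0}^{\infty} \frac{2}{\left(a^{2} + x^{2}\right)^{2}} \, dx = \frac{\pi}{2 a^{3}}$.

Repeating — each differentiation of $1/(x^2+a^2)^j$ produces $-2ja/(x^2+a^2)^{j+1}$ — and dividing through by $-2ja$ at each step yields, after $3$ differentiations in total,
$$\int_{0}^{\infty} \frac{2}{\left(a^{2} + x^{2}\right)^{4}} \, dx = \frac{5 \pi}{16 a^{7}}.$$

Setting $a = \frac{1}{2}$:
$$I = 40 \pi.$$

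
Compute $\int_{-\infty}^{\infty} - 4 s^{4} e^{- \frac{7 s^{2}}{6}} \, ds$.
$- \frac{108 \sqrt{42} \sqrt{\pi}}{343}$

Begin with the known integral
$$J(a) = \int_{-\infty}^{\infty} - 4 e^{- a s^{2}} \, ds = - \frac{4 \sqrt{\pi}}{\sqrt{a}}.$$

Differentiating under the integral sign brings down a factor of $(-s^2)$:
$$\frac{dJ}{da} = \int_{-\infty}^{\infty} 4 s^{2} e^{- a s^{2}} \, ds = \frac{2 \sqrt{\pi}}{a^{\frac{3}{2}}}.$$

Repeating twice in total — each differentiation brings down another $(-s^2)$ — gives
$$\frac{d^{2}J}{da^{2}} = \int_{-\infty}^{\infty} - 4 s^{4} e^{- a s^{2}} \, ds = - \frac{3 \sqrt{\pi}}{a^{\frac{5}{2}}},$$
and the integrand here is exactly the target integrand, so $I = - \frac{3 \sqrt{\pi}}{a^{\frac{5}{2}}}$.

Setting $a = \frac{7}{6}$:
$$I = - \frac{108 \sqrt{42} \sqrt{\pi}}{343}.$$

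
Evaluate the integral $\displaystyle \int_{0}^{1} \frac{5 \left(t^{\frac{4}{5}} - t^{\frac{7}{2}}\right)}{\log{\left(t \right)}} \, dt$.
$- \log{\left(\frac{3125}{32} \right)}$

Consider the one-parameter family: let $I(a) = \int_{0}^{1} \frac{5 \left(t^{\frac{4}{5}} - t^{a}\right)}{\log{\left(t \right)}} \, dt$.

Since $\dfrac{\partial}{\partial a}\,t^{a} = t^{a} \ln t$, the $\ln t$ in the denominator cancels and
$$\frac{dI}{da} = \int_{0}^{1} -5 t^{a} \, dt = -5 \left[\frac{t^{a+1}}{a+1}\right]_0^1 = - \frac{5}{a + 1}.$$

Integrating with respect to $a$ gives $I(a) = - \log{\left(\frac{3125 \left(a + 1\right)^{5}}{59049} \right)} + C$.

At $a = \frac{4}{5}$ the integrand is identically $0$, so $I(\frac{4}{5}) = 0$. The closed form gives $0$, hence $C = 0$.

Setting $a = \frac{7}{2}$:
$$I = - \log{\left(\frac{3125}{32} \right)}.$$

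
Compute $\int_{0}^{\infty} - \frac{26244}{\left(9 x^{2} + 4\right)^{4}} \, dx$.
$- \frac{10935 \pi}{1024}$

Start from the standard arctangent integral
$$J(a) = \int_{0}^{\infty} - \frac{4}{a^{2} + x^{2}} \, dx = - \frac{2 \pi}{a}.$$

Differentiating under the integral sign with respect to $a$,
$$\frac{dJ}{da} = \int_{0}^{\infty} \frac{8 a}{\left(a^{2} + x^{2}\right)^{2}} \, dx = \frac{2 \pi}{a^{2}},$$
so $\int_{0}^{\infty} - \frac{4}{\left(a^{2} + x^{2}\right)^{2}} \, dx = - \frac{\pi}{a^{3}}$.

Repeating — each differentiation of $1/(x^2+a^2)^j$ produces $-2ja/(x^2+a^2)^{j+1}$ — and dividing through by $-2ja$ at each step yields, after $3$ differentiations in total,
$$\int_{0}^{\infty} - \frac{4}{\left(a^{2} + x^{2}\right)^{4}} \, dx = - \frac{5 \pi}{8 a^{7}}.$$

Setting $a = \frac{2}{3}$:
$$I = - \frac{10935 \pi}{1024}.$$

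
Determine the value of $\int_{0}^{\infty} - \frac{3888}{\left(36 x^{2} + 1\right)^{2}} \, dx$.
$- 162 \pi$

Start from the standard arctangent integral
$$J(a) = \int_{0}^{\infty} - \frac{3}{a^{2} + x^{2}} \, dx = - \frac{3 \pi}{2 a}.$$

Differentiating under the integral sign with respect to $a$,
$$\frac{dJ}{da} = \int_{0}^{\infty} \frac{6 a}{\left(a^{2} + x^{2}\right)^{2}} \, dx = \frac{3 \pi}{2 a^{2}},$$
so $\int_{0}^{\infty} - \frac{3}{\left(a^{2} + x^{2}\right)^{2}} \, dx = - \frac{3 \pi}{4 a^{3}}$.

Setting $a = \frac{1}{6}$:
$$I = - 162 \pi.$$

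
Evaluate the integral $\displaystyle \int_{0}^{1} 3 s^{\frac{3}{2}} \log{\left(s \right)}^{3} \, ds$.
$- \frac{288}{625}$

Begin with the known integral
$$J(a) = \int_{0}^{1} 3 s^{a} \, ds = \frac{3}{a + 1}.$$

Differentiating under the integral sign brings down a factor of $\ln s$:
$$\frac{dJ}{da} = \int_{0}^{1} 3 s^{a} \log{\left(s \right)} \, ds = - \frac{3}{\left(a + 1\right)^{2}}.$$

Repeating $3$ times in total — each differentiation brings down another $\ln s$ — gives
$$\frac{d^{3}J}{da^{3}} = \int_{0}^{1} 3 s^{a} \log{\left(s \right)}^{3} \, ds = - \frac{18}{\left(a + 1\right)^{4}},$$
and the integrand here is exactly the target integrand, so $I = - \frac{18}{\left(a + 1\right)^{4}}$.

Setting $a = \frac{3}{2}$:
$$I = - \frac{288}{625}.$$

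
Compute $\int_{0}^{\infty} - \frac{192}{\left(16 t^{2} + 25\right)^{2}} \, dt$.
$- \frac{12 \pi}{125}$

Start from the standard arctangent integral
$$J(a) = \int_{0}^{\infty} - \frac{3}{4 \left(a^{2} + t^{2}\right)} \, dt = - \frac{3 \pi}{8 a}.$$

Differentiating under the integral sign with respect to $a$,
$$\frac{dJ}{da} = \int_{0}^{\infty} \frac{3 a}{2 \left(a^{2} + t^{2}\right)^{2}} \, dt = \frac{3 \pi}{8 a^{2}},$$
so $\int_{0}^{\infty} - \frac{3}{4 \left(a^{2} + t^{2}\right)^{2}} \, dt = - \frac{3 \pi}{16 a^{3}}$.

Setting $a = \frac{5}{4}$:
$$I = - \frac{12 \pi}{125}.$$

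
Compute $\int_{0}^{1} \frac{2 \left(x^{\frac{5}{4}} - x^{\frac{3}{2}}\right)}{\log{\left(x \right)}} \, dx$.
$- \log{\left(\frac{100}{81} \right)}$

Replace the exponent $\frac{3}{2}$ by a parameter $a$: let $I(a) = \int_{0}^{1} \frac{2 \left(x^{\frac{5}{4}} - x^{a}\right)}{\log{\left(x \right)}} \, dx$.

Since $\dfrac{\partial}{\partial a}\,x^{a} = x^{a} \ln x$, the $\ln x$ in the denominator cancels and
$$\frac{dI}{da} = \int_{0}^{1} -2 x^{a} \, dx = -2 \left[\frac{x^{a+1}}{a+1}\right]_0^1 = - \frac{2}{a + 1}.$$

Integrating with respect to $a$ gives $I(a) = - \log{\left(\frac{16 \left(a + 1\right)^{2}}{81} \right)} + C$.

At $a = \frac{5}{4}$ the integrand is identically $0$, so $I(\frac{5}{4}) = 0$. The closed form gives $0$, hence $C = 0$.

Setting $a = \frac{3}{2}$:
$$I = - \log{\left(\frac{100}{81} \right)}.$$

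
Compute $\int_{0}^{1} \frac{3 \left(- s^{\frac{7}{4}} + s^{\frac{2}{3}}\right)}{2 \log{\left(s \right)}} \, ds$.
$\log{\left(\frac{40 \sqrt{165}}{1089} \right)}$

Consider the one-parameter family: let $I(a) = \int_{0}^{1} \frac{3 \left(- s^{\frac{7}{4}} + s^{a}\right)}{2 \log{\left(s \right)}} \, ds$.

Since $\dfrac{\partial}{\partial a}\,s^{a} = s^{a} \ln s$, the $\ln s$ in the denominator cancels and
$$\frac{dI}{da} = \int_{0}^{1} \frac{3}{2} s^{a} \, ds = \frac{3}{2} \left[\frac{s^{a+1}}{a+1}\right]_0^1 = \frac{3}{2 \left(a + 1\right)}.$$

Integrating with respect to $a$ gives $I(a) = \log{\left(\frac{8 \sqrt{11} \left(a + 1\right)^{\frac{3}{2}}}{121} \right)} + C$.

At $a = \frac{7}{4}$ the integrand is identically $0$, so $I(\frac{7}{4}) = 0$. The closed form gives $0$, hence $C = 0$.

Setting $a = \frac{2}{3}$:
$$I = \log{\left(\frac{40 \sqrt{165}}{1089} \right)}.$$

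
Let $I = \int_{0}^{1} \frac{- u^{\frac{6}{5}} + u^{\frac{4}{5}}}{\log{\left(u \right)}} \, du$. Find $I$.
$\log{\left(\frac{9}{11} \right)}$

Introduce a parameter $a$ in the exponent: let $I(a) = \int_{0}^{1} \frac{- u^{\frac{6}{5}} + u^{a}}{\log{\left(u \right)}} \, du$.

Since $\dfrac{\partial}{\partial a}\,u^{a} = u^{a} \ln u$, the $\ln u$ in the denominator cancels and
$$\frac{dI}{da} = \int_{0}^{1} u^{a} \, du = \left[\frac{u^{a+1}}{a+1}\right]_0^1 = \frac{1}{a + 1}.$$

Integrating with respect to $a$ gives $I(a) = \log{\left(\frac{5 a}{11} + \frac{5}{11} \right)} + C$.

At $a = \frac{6}{5}$ the integrand is identically $0$, so $I(\frac{6}{5}) = 0$. The closed form gives $0$, hence $C = 0$.

Setting $a = \frac{4}{5}$:
$$I = \log{\left(\frac{9}{11} \right)}.$$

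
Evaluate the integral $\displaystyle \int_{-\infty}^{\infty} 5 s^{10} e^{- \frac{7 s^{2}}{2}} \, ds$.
$\frac{675 \sqrt{14} \sqrt{\pi}}{16807}$

Begin with the known integral
$$J(a) = \int_{-\infty}^{\infty} 5 e^{- a s^{2}} \, ds = \frac{5 \sqrt{\pi}}{\sqrt{a}}.$$

Differentiating under the integral sign brings down a factor of $(-s^2)$:
$$\frac{dJ}{da} = \int_{-\infty}^{\infty} - 5 s^{2} e^{- a s^{2}} \, ds = - \frac{5 \sqrt{\pi}}{2 a^{\frac{3}{2}}}.$$

Repeating $5$ times in total — each differentiation brings down another $(-s^2)$ — gives
$$\frac{d^{5}J}{da^{5}} = \int_{-\infty}^{\infty} - 5 s^{10} e^{- a s^{2}} \, ds = - \frac{4725 \sqrt{\pi}}{32 a^{\frac{11}{2}}},$$
and the integrand here is $(-1)^{5}$ times the target integrand, so $I = (-1)^{5}\,\frac{d^{5}J}{da^{5}} = \frac{4725 \sqrt{\pi}}{32 a^{\frac{11}{2}}}$.

Setting $a = \frac{7}{2}$:
$$I = \frac{675 \sqrt{14} \sqrt{\pi}}{16807}.$$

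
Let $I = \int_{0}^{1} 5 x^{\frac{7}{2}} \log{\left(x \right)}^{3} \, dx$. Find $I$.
$- \frac{160}{2187}$

Begin with the known integral
$$J(a) = \int_{0}^{1} 5 x^{a} \, dx = \frac{5}{a + 1}.$$

Differentiating under the integral sign brings down a factor of $\ln x$:
$$\frac{dJ}{da} = \int_{0}^{1} 5 x^{a} \log{\left(x \right)} \, dx = - \frac{5}{\left(a + 1\right)^{2}}.$$

Repeating $3$ times in total — each differentiation brings down another $\ln x$ — gives
$$\frac{d^{3}J}{da^{3}} = \int_{0}^{1} 5 x^{a} \log{\left(x \right)}^{3} \, dx = - \frac{30}{\left(a + 1\right)^{4}},$$
and the integrand here is exactly the target integrand, so $I = - \frac{30}{\left(a + 1\right)^{4}}$.

Setting $a = \frac{7}{2}$:
$$I = - \frac{160}{2187}.$$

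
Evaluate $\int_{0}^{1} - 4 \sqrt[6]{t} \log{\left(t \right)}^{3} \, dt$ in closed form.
$\frac{31104}{2401}$

Consider the simpler parametrised integral
$$J(a) = \int_{0}^{1} - 4 t^{a} \, dt = - \frac{4}{a + 1}.$$

Differentiating under the integral sign brings down a factor of $\ln t$:
$$\frac{dJ}{da} = \int_{0}^{1} - 4 t^{a} \log{\left(t \right)} \, dt = \frac{4}{\left(a + 1\right)^{2}}.$$

Repeating $3$ times in total — each differentiation brings down another $\ln t$ — gives
$$\frac{d^{3}J}{da^{3}} = \int_{0}^{1} - 4 t^{a} \log{\left(t \right)}^{3} \, dt = \frac{24}{\left(a + 1\right)^{4}},$$
and the integrand here is exactly the target integrand, so $I = \frac{24}{\left(a + 1\right)^{4}}$.

Setting $a = \frac{1}{6}$:
$$I = \frac{31104}{2401}.$$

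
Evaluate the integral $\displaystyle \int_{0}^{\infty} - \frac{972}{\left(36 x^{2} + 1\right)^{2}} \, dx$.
$- \frac{81 \pi}{2}$

Start from the standard arctangent integral
$$J(a) = \int_{0}^{\infty} - \frac{3}{4 \left(a^{2} + x^{2}\right)} \, dx = - \frac{3 \pi}{8 a}.$$

Differentiating under the integral sign with respect to $a$,
$$\frac{dJ}{da} = \int_{0}^{\infty} \frac{3 a}{2 \left(a^{2} + x^{2}\right)^{2}} \, dx = \frac{3 \pi}{8 a^{2}},$$
so $\int_{0}^{\infty} - \frac{3}{4 \left(a^{2} + x^{2}\right)^{2}} \, dx = - \frac{3 \pi}{16 a^{3}}$.

Setting $a = \frac{1}{6}$:
$$I = - \frac{81 \pi}{2}.$$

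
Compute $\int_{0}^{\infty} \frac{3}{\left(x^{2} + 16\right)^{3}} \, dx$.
$\frac{9 \pi}{16384}$

Recall the elementary integral
$$J(a) = \int_{0}^{\infty} \frac{3}{a^{2} + x^{2}} \, dx = \frac{3 \pi}{2 a}.$$

Differentiating under the integral sign with respect to $a$,
$$\frac{dJ}{da} = \int_{0}^{\infty} - \frac{6 a}{\left(a^{2} + x^{2}\right)^{2}} \, dx = - \frac{3 \pi}{2 a^{2}},$$
so $\int_{0}^{\infty} \frac{3}{\left(a^{2} + x^{2}\right)^{2}} \, dx = \frac{3 \pi}{4 a^{3}}$.

Repeating — each differentiation of $1/(x^2+a^2)^j$ produces $-2ja/(x^2+a^2)^{j+1}$ — and dividing through by $-2ja$ at each step yields, after $2$ differentiations in total,
$$\int_{0}^{\infty} \frac{3}{\left(a^{2} + x^{2}\right)^{3}} \, dx = \frac{9 \pi}{16 a^{5}}.$$

Setting $a = 4$:
$$I = \frac{9 \pi}{16384}.$$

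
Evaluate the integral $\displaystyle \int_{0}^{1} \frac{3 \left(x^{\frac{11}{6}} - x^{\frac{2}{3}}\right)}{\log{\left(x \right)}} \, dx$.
$- \log{\left(\frac{1000}{4913} \right)}$

Introduce a parameter $a$ in the exponent: let $I(a) = \int_{0}^{1} \frac{3 \left(x^{\frac{11}{6}} - x^{a}\right)}{\log{\left(x \right)}} \, dx$.

Since $\dfrac{\partial}{\partial a}\,x^{a} = x^{a} \ln x$, the $\ln x$ in the denominator cancels and
$$\frac{dI}{da} = \int_{0}^{1} -3 x^{a} \, dx = -3 \left[\frac{x^{a+1}}{a+1}\right]_0^1 = - \frac{3}{a + 1}.$$

Integrating with respect to $a$ gives $I(a) = - \log{\left(\frac{216 \left(a + 1\right)^{3}}{4913} \right)} + C$.

At $a = \frac{11}{6}$ the integrand is identically $0$, so $I(\frac{11}{6}) = 0$. The closed form gives $0$, hence $C = 0$.

Setting $a = \frac{2}{3}$:
$$I = - \log{\left(\frac{1000}{4913} \right)}.$$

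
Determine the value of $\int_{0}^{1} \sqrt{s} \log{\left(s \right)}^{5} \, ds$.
$- \frac{2560}{243}$

Begin with the known integral
$$J(a) = \int_{0}^{1} s^{a} \, ds = \frac{1}{a + 1}.$$

Differentiating under the integral sign brings down a factor of $\ln s$:
$$\frac{dJ}{da} = \int_{0}^{1} s^{a} \log{\left(s \right)} \, ds = - \frac{1}{\left(a + 1\right)^{2}}.$$

Repeating $5$ times in total — each differentiation brings down another $\ln s$ — gives
$$\frac{d^{5}J}{da^{5}} = \int_{0}^{1} s^{a} \log{\left(s \right)}^{5} \, ds = - \frac{120}{\left(a + 1\right)^{6}},$$
and the integrand here is exactly the target integrand, so $I = - \frac{120}{\left(a + 1\right)^{6}}$.

Setting $a = \frac{1}{2}$:
$$I = - \frac{2560}{243}.$$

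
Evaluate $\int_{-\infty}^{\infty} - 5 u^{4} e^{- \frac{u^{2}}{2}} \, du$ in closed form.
$- 15 \sqrt{2} \sqrt{\pi}$

Start from the elementary integral
$$J(a) = \int_{-\infty}^{\infty} - 5 e^{- a u^{2}} \, du = - \frac{5 \sqrt{\pi}}{\sqrt{a}}.$$

Differentiating under the integral sign brings down a factor of $(-u^2)$:
$$\frac{dJ}{da} = \int_{-\infty}^{\infty} 5 u^{2} e^{- a u^{2}} \, du = \frac{5 \sqrt{\pi}}{2 a^{\frac{3}{2}}}.$$

Repeating twice in total — each differentiation brings down another $(-u^2)$ — gives
$$\frac{d^{2}J}{da^{2}} = \int_{-\infty}^{\infty} - 5 u^{4} e^{- a u^{2}} \, du = - \frac{15 \sqrt{\pi}}{4 a^{\frac{5}{2}}},$$
and the integrand here is exactly the target integrand, so $I = - \frac{15 \sqrt{\pi}}{4 a^{\frac{5}{2}}}$.

Setting $a = \frac{1}{2}$:
$$I = - 15 \sqrt{2} \sqrt{\pi}.$$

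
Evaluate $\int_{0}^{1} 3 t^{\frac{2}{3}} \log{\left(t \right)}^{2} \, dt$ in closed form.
$\frac{162}{125}$

Begin with the known integral
$$J(a) = \int_{0}^{1} 3 t^{a} \, dt = \frac{3}{a + 1}.$$

Differentiating under the integral sign brings down a factor of $\ln t$:
$$\frac{dJ}{da} = \int_{0}^{1} 3 t^{a} \log{\left(t \right)} \, dt = - \frac{3}{\left(a + 1\right)^{2}}.$$

Repeating twice in total — each differentiation brings down another $\ln t$ — gives
$$\frac{d^{2}J}{da^{2}} = \int_{0}^{1} 3 t^{a} \log{\left(t \right)}^{2} \, dt = \frac{6}{\left(a + 1\right)^{3}},$$
and the integrand here is exactly the target integrand, so $I = \frac{6}{\left(a + 1\right)^{3}}$.

Setting $a = \frac{2}{3}$:
$$I = \frac{162}{125}.$$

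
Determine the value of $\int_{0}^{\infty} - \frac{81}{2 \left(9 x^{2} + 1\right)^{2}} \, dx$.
$- \frac{27 \pi}{8}$

Start from the standard arctangent integral
$$J(a) = \int_{0}^{\infty} - \frac{1}{2 \left(a^{2} + x^{2}\right)} \, dx = - \frac{\pi}{4 a}.$$

Differentiating under the integral sign with respect to $a$,
$$\frac{dJ}{da} = \int_{0}^{\infty} \frac{a}{\left(a^{2} + x^{2}\right)^{2}} \, dx = \frac{\pi}{4 a^{2}},$$
so $\int_{0}^{\infty} - \frac{1}{2 \left(a^{2} + x^{2}\right)^{2}} \, dx = - \frac{\pi}{8 a^{3}}$.

Setting $a = \frac{1}{3}$:
$$I = - \frac{27 \pi}{8}.$$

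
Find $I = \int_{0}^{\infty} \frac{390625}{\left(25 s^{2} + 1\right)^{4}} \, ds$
$\frac{390625 \pi}{32}$

Begin with the known result
$$J(a) = \int_{0}^{\infty} \frac{1}{a^{2} + s^{2}} \, ds = \frac{\pi}{2 a}.$$

Differentiating under the integral sign with respect to $a$,
$$\frac{dJ}{da} = \int_{0}^{\infty} - \frac{2 a}{\left(a^{2} + s^{2}\right)^{2}} \, ds = - \frac{\pi}{2 a^{2}},$$
so $\int_{0}^{\infty} \frac{1}{\left(a^{2} + s^{2}\right)^{2}} \, ds = \frac{\pi}{4 a^{3}}$.

Repeating — each differentiation of $1/(s^2+a^2)^j$ produces $-2ja/(s^2+a^2)^{j+1}$ — and dividing through by $-2ja$ at each step yields, after $3$ differentiations in total,
$$\int_{0}^{\infty} \frac{1}{\left(a^{2} + s^{2}\right)^{4}} \, ds = \frac{5 \pi}{32 a^{7}}.$$

Setting $a = \frac{1}{5}$:
$$I = \frac{390625 \pi}{32}.$$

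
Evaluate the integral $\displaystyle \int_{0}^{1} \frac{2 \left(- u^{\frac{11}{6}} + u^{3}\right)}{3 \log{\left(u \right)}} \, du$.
$\log{\left(\frac{4 \sqrt[3]{17} \cdot 3^{\frac{2}{3}}}{17} \right)}$

Replace the exponent $3$ by a parameter $a$: let $I(a) = \int_{0}^{1} \frac{2 \left(- u^{\frac{11}{6}} + u^{a}\right)}{3 \log{\left(u \right)}} \, du$.

Since $\dfrac{\partial}{\partial a}\,u^{a} = u^{a} \ln u$, the $\ln u$ in the denominator cancels and
$$\frac{dI}{da} = \int_{0}^{1} \frac{2}{3} u^{a} \, du = \frac{2}{3} \left[\frac{u^{a+1}}{a+1}\right]_0^1 = \frac{2}{3 \left(a + 1\right)}.$$

Integrating with respect to $a$ gives $I(a) = \log{\left(\frac{\sqrt[3]{17} \cdot 6^{\frac{2}{3}} \left(a + 1\right)^{\frac{2}{3}}}{17} \right)} + C$.

At $a = \frac{11}{6}$ the integrand is identically $0$, so $I(\frac{11}{6}) = 0$. The closed form gives $0$, hence $C = 0$.

Setting $a = 3$:
$$I = \log{\left(\frac{4 \sqrt[3]{17} \cdot 3^{\frac{2}{3}}}{17} \right)}.$$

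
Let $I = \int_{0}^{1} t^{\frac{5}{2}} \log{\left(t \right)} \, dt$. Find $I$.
$- \frac{4}{49}$

Begin with the known integral
$$J(a) = \int_{0}^{1} t^{a} \, dt = \frac{1}{a + 1}.$$

Differentiating under the integral sign brings down a factor of $\ln t$:
$$\frac{dJ}{da} = \int_{0}^{1} t^{a} \log{\left(t \right)} \, dt = - \frac{1}{\left(a + 1\right)^{2}}.$$

The integral on the left is $I$, so $I = - \frac{1}{\left(a + 1\right)^{2}}$.

Setting $a = \frac{5}{2}$:
$$I = - \frac{4}{49}.$$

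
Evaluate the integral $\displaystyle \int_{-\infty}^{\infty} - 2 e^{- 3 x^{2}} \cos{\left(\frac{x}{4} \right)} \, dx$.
$- \frac{2 \sqrt{3} \sqrt{\pi}}{3 e^{\frac{1}{192}}}$

Define $I(b) = \int_{-\infty}^{\infty} - 2 e^{- 3 x^{2}} \cos{\left(b x \right)} \, dx$.

Differentiating under the integral sign,
$$I'(b) = \int_{-\infty}^{\infty} 2 x e^{- 3 x^{2}} \sin{\left(b x \right)} \, dx.$$

Integrate $\int_{-\infty}^{\infty} x \sin(b x)\, e^{- 3 x^{2}}\, dx$ by parts with $u = \sin(b x)$ and $dv = x\, e^{- 3 x^{2}}\, dx$, giving $v = - \frac{e^{- 3 x^{2}}}{6}$. The boundary term vanishes and
$$\int_{-\infty}^{\infty} x \sin(b x)\, e^{- 3 x^{2}}\, dx = \frac{b}{6} \int_{-\infty}^{\infty} \cos(b x)\, e^{- 3 x^{2}}\, dx,$$
so $I'(b) = - \frac{b}{6}\, I(b)$.

This is a separable first-order ODE; solving with the initial condition $I(0) = \int_{-\infty}^{\infty} - 2 e^{- 3 x^{2}}\,dx = - \frac{2 \sqrt{3} \sqrt{\pi}}{3}$ gives
$$I(b) = - \frac{2 \sqrt{3} \sqrt{\pi} e^{- \frac{b^{2}}{12}}}{3}.$$

Setting $b = \frac{1}{4}$:
$$I = - \frac{2 \sqrt{3} \sqrt{\pi}}{3 e^{\frac{1}{192}}}.$$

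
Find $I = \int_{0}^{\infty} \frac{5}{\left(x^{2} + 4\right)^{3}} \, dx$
$\frac{15 \pi}{512}$

Begin with the known result
$$J(a) = \int_{0}^{\infty} \frac{5}{a^{2} + x^{2}} \, dx = \frac{5 \pi}{2 a}.$$

Differentiating under the integral sign with respect to $a$,
$$\frac{dJ}{da} = \int_{0}^{\infty} - \frac{10 a}{\left(a^{2} + x^{2}\right)^{2}} \, dx = - \frac{5 \pi}{2 a^{2}},$$
so $\int_{0}^{\infty} \frac{5}{\left(a^{2} + x^{2}\right)^{2}} \, dx = \frac{5 \pi}{4 a^{3}}$.

Repeating — each differentiation of $1/(x^2+a^2)^j$ produces $-2ja/(x^2+a^2)^{j+1}$ — and dividing through by $-2ja$ at each step yields, after $2$ differentiations in total,
$$\int_{0}^{\infty} \frac{5}{\left(a^{2} + x^{2}\right)^{3}} \, dx = \frac{15 \pi}{16 a^{5}}.$$

Setting $a = 2$:
$$I = \frac{15 \pi}{512}.$$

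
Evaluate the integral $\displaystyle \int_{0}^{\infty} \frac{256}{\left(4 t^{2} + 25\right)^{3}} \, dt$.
$\frac{24 \pi}{3125}$

Begin with the known result
$$J(a) = \int_{0}^{\infty} \frac{4}{a^{2} + t^{2}} \, dt = \frac{2 \pi}{a}.$$

Differentiating under the integral sign with respect to $a$,
$$\frac{dJ}{da} = \int_{0}^{\infty} - \frac{8 a}{\left(a^{2} + t^{2}\right)^{2}} \, dt = - \frac{2 \pi}{a^{2}},$$
so $\int_{0}^{\infty} \frac{4}{\left(a^{2} + t^{2}\right)^{2}} \, dt = \frac{\pi}{a^{3}}$.

Repeating — each differentiation of $1/(t^2+a^2)^j$ produces $-2ja/(t^2+a^2)^{j+1}$ — and dividing through by $-2ja$ at each step yields, after $2$ differentiations in total,
$$\int_{0}^{\infty} \frac{4}{\left(a^{2} + t^{2}\right)^{3}} \, dt = \frac{3 \pi}{4 a^{5}}.$$

Setting $a = \frac{5}{2}$:
$$I = \frac{24 \pi}{3125}.$$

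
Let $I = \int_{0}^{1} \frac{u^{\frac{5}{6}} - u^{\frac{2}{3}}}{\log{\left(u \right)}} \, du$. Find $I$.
$- \log{\left(10 \right)} + \log{\left(11 \right)}$

Replace the exponent $\frac{2}{3}$ by a parameter $a$: let $I(a) = \int_{0}^{1} \frac{u^{\frac{5}{6}} - u^{a}}{\log{\left(u \right)}} \, du$.

Since $\dfrac{\partial}{\partial a}\,u^{a} = u^{a} \ln u$, the $\ln u$ in the denominator cancels and
$$\frac{dI}{da} = \int_{0}^{1} -1 u^{a} \, du = -1 \left[\frac{u^{a+1}}{a+1}\right]_0^1 = - \frac{1}{a + 1}.$$

Integrating with respect to $a$ gives $I(a) = - \log{\left(\frac{6 a}{11} + \frac{6}{11} \right)} + C$.

At $a = \frac{5}{6}$ the integrand is identically $0$, so $I(\frac{5}{6}) = 0$. The closed form gives $0$, hence $C = 0$.

Setting $a = \frac{2}{3}$:
$$I = - \log{\left(10 \right)} + \log{\left(11 \right)}.$$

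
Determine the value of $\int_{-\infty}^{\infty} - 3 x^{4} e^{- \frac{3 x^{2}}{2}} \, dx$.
$- \frac{\sqrt{6} \sqrt{\pi}}{3}$

Start from the elementary integral
$$J(a) = \int_{-\infty}^{\infty} - 3 e^{- a x^{2}} \, dx = - \frac{3 \sqrt{\pi}}{\sqrt{a}}.$$

Differentiating under the integral sign brings down a factor of $(-x^2)$:
$$\frac{dJ}{da} = \int_{-\infty}^{\infty} 3 x^{2} e^{- a x^{2}} \, dx = \frac{3 \sqrt{\pi}}{2 a^{\frac{3}{2}}}.$$

Repeating twice in total — each differentiation brings down another $(-x^2)$ — gives
$$\frac{d^{2}J}{da^{2}} = \int_{-\infty}^{\infty} - 3 x^{4} e^{- a x^{2}} \, dx = - \frac{9 \sqrt{\pi}}{4 a^{\frac{5}{2}}},$$
and the integrand here is exactly the target integrand, so $I = - \frac{9 \sqrt{\pi}}{4 a^{\frac{5}{2}}}$.

Setting $a = \frac{3}{2}$:
$$I = - \frac{\sqrt{6} \sqrt{\pi}}{3}.$$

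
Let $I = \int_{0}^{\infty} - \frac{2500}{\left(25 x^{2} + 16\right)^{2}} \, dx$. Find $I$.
$- \frac{125 \pi}{64}$

Start from the standard arctangent integral
$$J(a) = \int_{0}^{\infty} - \frac{4}{a^{2} + x^{2}} \, dx = - \frac{2 \pi}{a}.$$

Differentiating under the integral sign with respect to $a$,
$$\frac{dJ}{da} = \int_{0}^{\infty} \frac{8 a}{\left(a^{2} + x^{2}\right)^{2}} \, dx = \frac{2 \pi}{a^{2}},$$
so $\int_{0}^{\infty} - \frac{4}{\left(a^{2} + x^{2}\right)^{2}} \, dx = - \frac{\pi}{a^{3}}$.

Setting $a = \frac{4}{5}$:
$$I = - \frac{125 \pi}{64}.$$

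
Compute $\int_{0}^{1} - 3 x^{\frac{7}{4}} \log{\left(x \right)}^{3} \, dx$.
$\frac{4608}{14641}$

Consider the simpler parametrised integral
$$J(a) = \int_{0}^{1} - 3 x^{a} \, dx = - \frac{3}{a + 1}.$$

Differentiating under the integral sign brings down a factor of $\ln x$:
$$\frac{dJ}{da} = \int_{0}^{1} - 3 x^{a} \log{\left(x \right)} \, dx = \frac{3}{\left(a + 1\right)^{2}}.$$

Repeating $3$ times in total — each differentiation brings down another $\ln x$ — gives
$$\frac{d^{3}J}{da^{3}} = \int_{0}^{1} - 3 x^{a} \log{\left(x \right)}^{3} \, dx = \frac{18}{\left(a + 1\right)^{4}},$$
and the integrand here is exactly the target integrand, so $I = \frac{18}{\left(a + 1\right)^{4}}$.

Setting $a = \frac{7}{4}$:
$$I = \frac{4608}{14641}.$$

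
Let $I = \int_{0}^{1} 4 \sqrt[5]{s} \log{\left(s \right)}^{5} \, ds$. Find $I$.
$- \frac{78125}{486}$

Start from the elementary integral
$$J(a) = \int_{0}^{1} 4 s^{a} \, ds = \frac{4}{a + 1}.$$

Differentiating under the integral sign brings down a factor of $\ln s$:
$$\frac{dJ}{da} = \int_{0}^{1} 4 s^{a} \log{\left(s \right)} \, ds = - \frac{4}{\left(a + 1\right)^{2}}.$$

Repeating $5$ times in total — each differentiation brings down another $\ln s$ — gives
$$\frac{d^{5}J}{da^{5}} = \int_{0}^{1} 4 s^{a} \log{\left(s \right)}^{5} \, ds = - \frac{480}{\left(a + 1\right)^{6}},$$
and the integrand here is exactly the target integrand, so $I = - \frac{480}{\left(a + 1\right)^{6}}$.

Setting $a = \frac{1}{5}$:
$$I = - \frac{78125}{486}.$$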